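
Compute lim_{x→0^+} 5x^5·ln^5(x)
This is a 0·∞ indeterminate form at x → 0⁺.
Rewrite the product as 5·ln^5(x) / x^(-5) and apply L'Hôpital, or use the standard hierarchy x^(-5) ≫ |ln x|^5 as x → 0⁺.
The indeterminate product → 0, so the limit = 0.

Final answer: 0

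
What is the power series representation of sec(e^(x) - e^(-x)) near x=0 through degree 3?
2·x^2 + 1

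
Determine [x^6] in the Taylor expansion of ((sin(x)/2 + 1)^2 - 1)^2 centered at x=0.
Expand to order 6: ((sin(x)/2 + 1)^2 - 1)^2 = x^6/360 - x^5/4 - 13·x^4/48 + x^3/2 + x^2 + O(x^7).
The coefficient of x^6 is 1/360.

Final answer: 1/360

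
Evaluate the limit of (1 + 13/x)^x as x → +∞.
As x → +∞: this is the defining limit (1 + 13/x)^x → e^13.
Limit = e^(13).

Final answer: e^(13)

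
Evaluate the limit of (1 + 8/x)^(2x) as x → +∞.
As x → +∞: write (1 + 8/x)^(2x) = ((1 + 8/x)^x)^2 → (e^8)^2 = e^16.
Limit = e^(16).

Final answer: e^(16)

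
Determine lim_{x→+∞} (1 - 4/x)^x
As x → +∞: this is the defining limit (1 - 4/x)^x → e^(-4).
Limit = e^(-4).

Final answer: e^(-4)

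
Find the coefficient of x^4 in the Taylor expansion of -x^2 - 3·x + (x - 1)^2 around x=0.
Expand to order 4: -x^2 - 3·x + (x - 1)^2 = 1 - 5·x + O(x^5).
The coefficient of x^4 is 0.

Final answer: 0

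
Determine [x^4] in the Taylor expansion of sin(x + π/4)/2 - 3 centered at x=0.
Expand to order 4: sin(x + π/4)/2 - 3 = √(2)·x^4/96 - √(2)·x^3/24 - √(2)·x^2/8 + √(2)·x/4 - 3 + √(2)/4 + O(x^5).
The coefficient of x^4 is √(2)/96.

Final answer: √(2)/96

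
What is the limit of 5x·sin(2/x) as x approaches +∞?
As x → +∞: let u = 2/x → 0⁺; then 5·x·sin(2/x) = 5·2·sin(u)/u → 5·2·1 = 10.
Limit = 10.

Final answer: 10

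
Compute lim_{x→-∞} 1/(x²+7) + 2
Evaluate the dominant behaviour as x → -∞; each term tends to a finite value or vanishes.
Limit = 2.

Final answer: 2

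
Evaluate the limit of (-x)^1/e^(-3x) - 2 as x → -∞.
The quotient is an ∞/∞ indeterminate form as x → -∞.
Compare growth rates of the dominant terms (exponentials ≫ polynomials ≫ logarithms), or apply L'Hôpital's rule; the quotient → 0.
Adding the constant: 0 - 2 = -2. Limit = -2.

Final answer: -2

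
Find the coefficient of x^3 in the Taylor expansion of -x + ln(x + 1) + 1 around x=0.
Expand to order 3: -x + ln(x + 1) + 1 = x^3/3 - x^2/2 + 1 + O(x^4).
The coefficient of x^3 is 1/3.

Final answer: 1/3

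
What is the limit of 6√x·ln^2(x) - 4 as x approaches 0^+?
The product is a 0·∞ indeterminate form at x → 0⁺.
Rewrite the product as 6·ln^2(x) / x^(-1/2) and apply L'Hôpital, or use the standard hierarchy x^(-1/2) ≫ |ln x|^2 as x → 0⁺.
The indeterminate product → 0, so the limit = -4.

Final answer: -4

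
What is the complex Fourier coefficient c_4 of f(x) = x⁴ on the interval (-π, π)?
Compute the real Fourier coefficients first: a_4 = -3/16 + π^2/2, b_4 = 0.
Then c_4 = (a_4 − i·b_4)/2 = -3/32 + π^2/4.

Final answer: -3/32 + π^2/4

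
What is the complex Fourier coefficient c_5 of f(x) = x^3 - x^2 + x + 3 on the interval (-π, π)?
Compute the real Fourier coefficients first: a_5 = 4/25, b_5 = 38/125 + 2·π^2/5.
Then c_5 = (a_5 − i·b_5)/2 = 2/25 - i·π^2/5 - 19·i/125.

Final answer: 2/25 - i·π^2/5 - 19·i/125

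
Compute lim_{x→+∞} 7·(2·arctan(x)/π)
Evaluate the dominant behaviour as x → +∞; each term tends to a finite value or vanishes.
Limit = 7.

Final answer: 7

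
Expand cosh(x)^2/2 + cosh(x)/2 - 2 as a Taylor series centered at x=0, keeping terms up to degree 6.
11·x^6/480 + 3·x^4/16 + 3·x^2/4 - 1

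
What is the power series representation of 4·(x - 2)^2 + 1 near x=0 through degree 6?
4·x^2 - 16·x + 17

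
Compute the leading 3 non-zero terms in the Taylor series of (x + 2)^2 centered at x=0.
x^2 + 4·x + 4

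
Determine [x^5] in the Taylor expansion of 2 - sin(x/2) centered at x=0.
Expand to order 5: 2 - sin(x/2) = -x^5/3840 + x^3/48 - x/2 + 2 + O(x^6).
The coefficient of x^5 is -1/3840.

Final answer: -1/3840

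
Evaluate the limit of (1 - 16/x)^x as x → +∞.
As x → +∞: this is the defining limit (1 - 16/x)^x → e^(-16).
Limit = e^(-16).

Final answer: e^(-16)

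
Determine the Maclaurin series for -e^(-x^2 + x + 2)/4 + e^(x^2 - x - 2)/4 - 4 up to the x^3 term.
x^3·(-7·e^(-2)/24 + 5·e^(2)/24) + x^2·(3·e^(-2)/8 + e^(2)/8) + x·(-e^(2)/4 - e^(-2)/4) - 4 - e^(2)/4 + e^(-2)/4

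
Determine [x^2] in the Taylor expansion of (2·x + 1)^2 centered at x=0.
Expand to order 2: (2·x + 1)^2 = 4·x^2 + 4·x + 1 + O(x^3).
The coefficient of x^2 is 4.

Final answer: 4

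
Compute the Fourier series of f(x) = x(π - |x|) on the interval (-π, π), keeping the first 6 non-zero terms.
8·sin(x)/π + 8·sin(3·x)/(27·π) + 8·sin(5·x)/(125·π) + 8·sin(7·x)/(343·π) + 8·sin(9·x)/(729·π) + 8·sin(11·x)/(1331·π)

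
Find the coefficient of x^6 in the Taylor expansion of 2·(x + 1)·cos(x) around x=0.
Expand to order 6: 2·(x + 1)·cos(x) = -x^6/360 + x^5/12 + x^4/12 - x^3 - x^2 + 2·x + 2 + O(x^7).
The coefficient of x^6 is -1/360.

Final answer: -1/360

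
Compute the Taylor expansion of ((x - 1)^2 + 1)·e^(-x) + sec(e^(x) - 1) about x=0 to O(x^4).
-11·x^3/6 + 9·x^2/2 - 4·x + 3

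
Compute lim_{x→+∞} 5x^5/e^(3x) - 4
The quotient is an ∞/∞ indeterminate form as x → +∞.
The exponential denominator e^(3x) dominates the polynomial numerator (e^x ≫ x^5 as x → ∞), so the quotient → 0.
Adding the constant: 0 - 4 = -4. Limit = -4.

Final answer: -4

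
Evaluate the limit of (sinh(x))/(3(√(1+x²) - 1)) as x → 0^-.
Both numerator and denominator → 0 as x → 0^-; this is a 0/0 indeterminate form.
Expand each to leading order near x = 0: numerator ~ x, denominator ~ 3·x^2/2.
The limit of the ratio is -∞.

Final answer: -∞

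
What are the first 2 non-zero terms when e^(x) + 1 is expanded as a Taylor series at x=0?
x + 2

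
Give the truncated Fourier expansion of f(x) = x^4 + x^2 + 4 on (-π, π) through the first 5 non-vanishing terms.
(44 - 8·π^2)·cos(x) + (-2 + 2·π^2)·cos(2·x) + (4/27 - 8·π^2/9)·cos(3·x) + (1/16 + π^2/2)·cos(4·x) + π^2/3 + 4 + π^4/5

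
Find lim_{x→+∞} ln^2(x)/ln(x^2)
This is an ∞/∞ indeterminate form as x → +∞.
Write ln(x^2) = 2·ln(x), reducing the quotient to ln(x)/2 → ∞.
Limit = ∞.

Final answer: ∞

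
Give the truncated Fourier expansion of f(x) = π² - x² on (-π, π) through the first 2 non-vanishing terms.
4·cos(x) + 2·π^2/3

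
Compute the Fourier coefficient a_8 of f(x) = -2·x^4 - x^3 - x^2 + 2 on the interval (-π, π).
a_8 = (1/π) ∫_{-π}^{π} f(x)·cos(8x) dx.
Evaluate the integral (use parity and integration by parts as needed): a_8 = -π^2/4 - 5/128.

Final answer: -π^2/4 - 5/128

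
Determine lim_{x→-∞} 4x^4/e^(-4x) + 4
The quotient is an ∞/∞ indeterminate form as x → -∞.
Compare growth rates of the dominant terms (exponentials ≫ polynomials ≫ logarithms), or apply L'Hôpital's rule; the quotient → 0.
Adding the constant: 0 + 4 = 4. Limit = 4.

Final answer: 4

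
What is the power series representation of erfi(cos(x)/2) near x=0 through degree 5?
5·x^4·e^(1/4)/(48·√(π)) - x^2·e^(1/4)/(2·√(π)) + erfi(1/2)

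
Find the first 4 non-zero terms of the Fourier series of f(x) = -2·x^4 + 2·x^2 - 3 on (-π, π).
(-104 + 16·π^2)·cos(x) + (8 - 4·π^2)·cos(2·x) + (-56/27 + 16·π^2/9)·cos(3·x) - 2·π^4/5 - 3 + 2·π^2/3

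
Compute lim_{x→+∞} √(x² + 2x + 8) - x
This is an ∞ − ∞ indeterminate form.
Multiply and divide by the conjugate √(x²+2x + 8) + x; the x² terms cancel, leaving (2x + 8)/(√(x²+2x + 8)+x) → 2/2 = 1.
Limit = 1.

Final answer: 1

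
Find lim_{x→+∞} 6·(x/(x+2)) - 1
Evaluate the dominant behaviour as x → +∞; each term tends to a finite value or vanishes.
Limit = 5.

Final answer: 5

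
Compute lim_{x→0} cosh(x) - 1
Direct substitution at x = 0 gives 0.

Final answer: 0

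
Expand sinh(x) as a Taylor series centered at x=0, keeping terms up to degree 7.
x^7/5040 + x^5/120 + x^3/6 + x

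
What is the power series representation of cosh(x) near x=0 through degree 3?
x^2/2 + 1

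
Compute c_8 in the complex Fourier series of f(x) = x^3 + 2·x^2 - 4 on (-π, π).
Compute the real Fourier coefficients first: a_8 = 1/8, b_8 = 3/128 - π^2/4.
Then c_8 = (a_8 − i·b_8)/2 = 1/16 - 3·i/256 + i·π^2/8.

Final answer: 1/16 - 3·i/256 + i·π^2/8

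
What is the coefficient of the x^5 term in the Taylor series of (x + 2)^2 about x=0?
Expand to order 5: (x + 2)^2 = x^2 + 4·x + 4 + O(x^6).
The coefficient of x^5 is 0.

Final answer: 0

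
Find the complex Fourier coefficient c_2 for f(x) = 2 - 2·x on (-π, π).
Compute the real Fourier coefficients first: a_2 = 0, b_2 = 2.
Then c_2 = (a_2 − i·b_2)/2 = -i.

Final answer: -i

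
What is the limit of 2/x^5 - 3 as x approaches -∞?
Evaluate the dominant behaviour as x → -∞; each term tends to a finite value or vanishes.
Limit = -3.

Final answer: -3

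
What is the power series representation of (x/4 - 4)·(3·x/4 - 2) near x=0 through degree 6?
3·x^2/16 - 7·x/2 + 8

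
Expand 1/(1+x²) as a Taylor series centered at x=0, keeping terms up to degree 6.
-x^6 + x^4 - x^2 + 1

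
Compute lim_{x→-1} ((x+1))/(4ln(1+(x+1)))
Both numerator and denominator → 0 as x → -1; this is a 0/0 indeterminate form.
Expand each to leading order near x = -1: numerator ~ (x + 1), denominator ~ 4·(x + 1).
The limit of the ratio is 1/4.

Final answer: 1/4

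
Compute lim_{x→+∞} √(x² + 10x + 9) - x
This is an ∞ − ∞ indeterminate form.
Multiply and divide by the conjugate √(x²+10x + 9) + x; the x² terms cancel, leaving (10x + 9)/(√(x²+10x + 9)+x) → 10/2 = 5.
Limit = 5.

Final answer: 5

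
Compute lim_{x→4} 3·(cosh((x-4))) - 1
Direct substitution at x = 4 gives 2.

Final answer: 2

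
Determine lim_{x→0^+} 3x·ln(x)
This is a 0·∞ indeterminate form at x → 0⁺.
Rewrite the product as 3·ln(x) / x^(-1) and apply L'Hôpital, or use the standard hierarchy x^(-1) ≫ |ln x| as x → 0⁺.
The indeterminate product → 0, so the limit = 0.

Final answer: 0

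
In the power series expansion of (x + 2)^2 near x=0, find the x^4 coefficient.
Expand to order 4: (x + 2)^2 = x^2 + 4·x + 4 + O(x^5).
The coefficient of x^4 is 0.

Final answer: 0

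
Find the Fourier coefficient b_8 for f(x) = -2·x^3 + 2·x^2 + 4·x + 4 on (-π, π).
b_8 = (1/π) ∫_{-π}^{π} f(x)·sin(8x) dx.
Evaluate the integral (use parity and integration by parts as needed): b_8 = -67/64 + π^2/2.

Final answer: -67/64 + π^2/2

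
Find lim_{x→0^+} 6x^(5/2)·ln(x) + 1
The product is a 0·∞ indeterminate form at x → 0⁺.
Rewrite the product as 6·ln(x) / x^(-5/2) and apply L'Hôpital, or use the standard hierarchy x^(-5/2) ≫ |ln x| as x → 0⁺.
The indeterminate product → 0, so the limit = 1.

Final answer: 1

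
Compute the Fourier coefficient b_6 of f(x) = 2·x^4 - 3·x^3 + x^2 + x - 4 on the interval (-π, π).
b_6 = (1/π) ∫_{-π}^{π} f(x)·sin(6x) dx.
Evaluate the integral (use parity and integration by parts as needed): b_6 = -1/2 + π^2.

Final answer: -1/2 + π^2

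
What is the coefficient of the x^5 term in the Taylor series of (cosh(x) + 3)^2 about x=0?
Expand to order 5: (cosh(x) + 3)^2 = 7·x^4/12 + 4·x^2 + 16 + O(x^6).
The coefficient of x^5 is 0.

Final answer: 0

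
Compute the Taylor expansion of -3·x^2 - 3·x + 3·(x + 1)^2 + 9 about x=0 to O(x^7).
3·x + 12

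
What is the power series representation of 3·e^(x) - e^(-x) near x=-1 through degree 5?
(3 - e^(2))·e^(-1) + (3 + e^(2))·e^(-1)·(x + 1) + (3 - e^(2))·e^(-1)·(x + 1)^2/2 + (3 + e^(2))·e^(-1)·(x + 1)^3/6 + (3 - e^(2))·e^(-1)·(x + 1)^4/24 + (3 + e^(2))·e^(-1)·(x + 1)^5/120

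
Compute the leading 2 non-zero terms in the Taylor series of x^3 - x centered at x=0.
x^3 - x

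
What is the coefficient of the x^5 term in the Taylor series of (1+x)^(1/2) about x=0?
Expand to order 5: (1+x)^(1/2) = 7·x^5/256 - 5·x^4/128 + x^3/16 - x^2/8 + x/2 + 1 + O(x^6).
The coefficient of x^5 is 7/256.

Final answer: 7/256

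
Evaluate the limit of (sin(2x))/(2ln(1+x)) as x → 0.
Both numerator and denominator → 0 as x → 0; this is a 0/0 indeterminate form.
Expand each to leading order near x = 0: numerator ~ 2·x, denominator ~ 2·x.
The limit of the ratio is 1.

Final answer: 1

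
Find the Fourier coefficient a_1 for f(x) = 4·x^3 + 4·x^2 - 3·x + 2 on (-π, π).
a_1 = (1/π) ∫_{-π}^{π} f(x)·cos(1x) dx.
Evaluate the integral (use parity and integration by parts as needed): a_1 = -16.

Final answer: -16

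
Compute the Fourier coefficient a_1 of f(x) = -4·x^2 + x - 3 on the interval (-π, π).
a_1 = (1/π) ∫_{-π}^{π} f(x)·cos(1x) dx.
Evaluate the integral (use parity and integration by parts as needed): a_1 = 16.

Final answer: 16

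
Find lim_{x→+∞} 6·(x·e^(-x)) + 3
Evaluate the dominant behaviour as x → +∞; each term tends to a finite value or vanishes.
Limit = 3.

Final answer: 3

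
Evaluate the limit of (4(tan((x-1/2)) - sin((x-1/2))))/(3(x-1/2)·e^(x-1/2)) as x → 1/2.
Both numerator and denominator → 0 as x → 1/2; this is a 0/0 indeterminate form.
Expand each to leading order near x = 1/2: numerator ~ 2·(x - 1/2)^3, denominator ~ 3·(x - 1/2).
The limit of the ratio is 0.

Final answer: 0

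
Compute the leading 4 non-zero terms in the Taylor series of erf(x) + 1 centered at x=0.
x^5/(5·√(π)) - 2·x^3/(3·√(π)) + 2·x/√(π) + 1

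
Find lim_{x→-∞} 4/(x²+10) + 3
Evaluate the dominant behaviour as x → -∞; each term tends to a finite value or vanishes.
Limit = 3.

Final answer: 3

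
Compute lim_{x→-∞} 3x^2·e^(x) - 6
The product is a 0·∞ indeterminate form at x → -∞.
Rewrite the product as 3x^2 / e^(-x) (an ∞/∞ form) and apply L'Hôpital, or use the standard hierarchy e^(|x|) ≫ |x^2| as x → -∞.
The indeterminate product → 0, so the limit = -6.

Final answer: -6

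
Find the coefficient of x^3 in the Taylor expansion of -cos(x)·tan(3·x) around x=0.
Expand to order 3: -cos(x)·tan(3·x) = -15·x^3/2 - 3·x + O(x^4).
The coefficient of x^3 is -15/2.

Final answer: -15/2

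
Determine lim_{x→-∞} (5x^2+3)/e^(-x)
This is an ∞/∞ indeterminate form as x → -∞.
Compare growth rates of the dominant terms (exponentials ≫ polynomials ≫ logarithms), or apply L'Hôpital's rule; the quotient → 0.
Limit = 0.

Final answer: 0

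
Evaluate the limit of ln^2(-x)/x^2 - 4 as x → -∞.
The quotient is an ∞/∞ indeterminate form as x → -∞.
Compare growth rates of the dominant terms (exponentials ≫ polynomials ≫ logarithms), or apply L'Hôpital's rule; the quotient → 0.
Adding the constant: 0 - 4 = -4. Limit = -4.

Final answer: -4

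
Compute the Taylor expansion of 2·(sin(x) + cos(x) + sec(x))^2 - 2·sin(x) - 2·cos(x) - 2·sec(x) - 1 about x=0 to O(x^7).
53·x^6/90 + 21·x^5/20 + 5·x^4/6 - x^3 + 2·x^2 + 6·x + 3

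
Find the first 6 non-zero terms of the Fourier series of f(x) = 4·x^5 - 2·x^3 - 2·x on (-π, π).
(-164·π^2 + 8·π^4 + 980)·sin(x) + (-4·π^4 - 31 + 22·π^2)·sin(2·x) + (-196·π^2/27 + 284/81 + 8·π^4/3)·sin(3·x) + (-2·π^4 - 5/16 + 7·π^2/2)·sin(4·x) + (-52·π^2/25 - 188/625 + 8·π^4/5)·sin(5·x) + (-4·π^4/3 + 35/81 + 38·π^2/27)·sin(6·x)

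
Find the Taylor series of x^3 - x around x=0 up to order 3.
x^3 - x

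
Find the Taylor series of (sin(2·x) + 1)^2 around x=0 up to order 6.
128·x^6/45 + 8·x^5/15 - 16·x^4/3 - 8·x^3/3 + 4·x^2 + 4·x + 1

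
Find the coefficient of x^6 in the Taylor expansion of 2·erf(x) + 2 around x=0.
Expand to order 6: 2·erf(x) + 2 = 2·x^5/(5·√(π)) - 4·x^3/(3·√(π)) + 4·x/√(π) + 2 + O(x^7).
The coefficient of x^6 is 0.

Final answer: 0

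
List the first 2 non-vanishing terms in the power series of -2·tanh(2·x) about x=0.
16·x^3/3 - 4·x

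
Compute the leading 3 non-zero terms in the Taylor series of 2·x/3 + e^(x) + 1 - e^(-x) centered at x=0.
x^3/3 + 8·x/3 + 1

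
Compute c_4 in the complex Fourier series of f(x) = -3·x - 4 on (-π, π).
Compute the real Fourier coefficients first: a_4 = 0, b_4 = 3/2.
Then c_4 = (a_4 − i·b_4)/2 = -3·i/4.

Final answer: -3·i/4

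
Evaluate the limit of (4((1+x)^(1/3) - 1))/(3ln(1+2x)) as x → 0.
Both numerator and denominator → 0 as x → 0; this is a 0/0 indeterminate form.
Expand each to leading order near x = 0: numerator ~ 4·x/3, denominator ~ 6·x.
The limit of the ratio is 2/9.

Final answer: 2/9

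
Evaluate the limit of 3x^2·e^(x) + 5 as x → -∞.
The product is a 0·∞ indeterminate form at x → -∞.
Rewrite the product as 3x^2 / e^(-x) (an ∞/∞ form) and apply L'Hôpital, or use the standard hierarchy e^(|x|) ≫ |x^2| as x → -∞.
The indeterminate product → 0, so the limit = 5.

Final answer: 5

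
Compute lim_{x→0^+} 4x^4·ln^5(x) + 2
The product is a 0·∞ indeterminate form at x → 0⁺.
Rewrite the product as 4·ln^5(x) / x^(-4) and apply L'Hôpital, or use the standard hierarchy x^(-4) ≫ |ln x|^5 as x → 0⁺.
The indeterminate product → 0, so the limit = 2.

Final answer: 2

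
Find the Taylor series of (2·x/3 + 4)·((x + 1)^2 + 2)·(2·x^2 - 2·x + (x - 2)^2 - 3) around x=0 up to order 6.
2·x^5 + 12·x^4 - 4·x^3/3 - 56·x^2/3 - 62·x + 12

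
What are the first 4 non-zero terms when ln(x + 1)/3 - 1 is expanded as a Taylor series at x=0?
x^3/9 - x^2/6 + x/3 - 1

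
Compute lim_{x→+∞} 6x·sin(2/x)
As x → +∞: let u = 2/x → 0⁺; then 6·x·sin(2/x) = 6·2·sin(u)/u → 6·2·1 = 12.
Limit = 12.

Final answer: 12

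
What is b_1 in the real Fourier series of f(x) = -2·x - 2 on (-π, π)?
b_1 = (1/π) ∫_{-π}^{π} f(x)·sin(1x) dx.
Evaluate the integral (use parity and integration by parts as needed): b_1 = -4.

Final answer: -4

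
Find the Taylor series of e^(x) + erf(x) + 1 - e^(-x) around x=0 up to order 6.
x^5·(1/60 + 1/(5·√(π))) + x^3·(1/3 - 2/(3·√(π))) + x·(2/√(π) + 2) + 1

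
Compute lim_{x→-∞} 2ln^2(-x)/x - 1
The quotient is an ∞/∞ indeterminate form as x → -∞.
Compare growth rates of the dominant terms (exponentials ≫ polynomials ≫ logarithms), or apply L'Hôpital's rule; the quotient → 0.
Adding the constant: 0 - 1 = -1. Limit = -1.

Final answer: -1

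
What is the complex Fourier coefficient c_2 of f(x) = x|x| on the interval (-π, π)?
Compute the real Fourier coefficients first: a_2 = 0, b_2 = -π.
Then c_2 = (a_2 − i·b_2)/2 = i·π/2.

Final answer: i·π/2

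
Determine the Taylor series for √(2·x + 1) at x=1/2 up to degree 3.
√(2) + √(2)·(x - 1/2)/2 - √(2)·(x - 1/2)^2/8 + √(2)·(x - 1/2)^3/16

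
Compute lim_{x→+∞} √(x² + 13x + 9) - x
This is an ∞ − ∞ indeterminate form.
Multiply and divide by the conjugate √(x²+13x + 9) + x; the x² terms cancel, leaving (13x + 9)/(√(x²+13x + 9)+x) → 13/2.
Limit = 13/2.

Final answer: 13/2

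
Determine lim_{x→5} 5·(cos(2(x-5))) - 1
Direct substitution at x = 5 gives 4.

Final answer: 4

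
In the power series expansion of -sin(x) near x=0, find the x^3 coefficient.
Expand to order 3: -sin(x) = x^3/6 - x + O(x^4).
The coefficient of x^3 is 1/6.

Final answer: 1/6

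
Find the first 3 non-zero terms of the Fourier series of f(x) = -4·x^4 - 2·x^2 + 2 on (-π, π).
(-184 + 32·π^2)·cos(x) + (10 - 8·π^2)·cos(2·x) - 4·π^4/5 - 2·π^2/3 + 2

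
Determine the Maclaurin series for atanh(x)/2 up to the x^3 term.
x^3/6 + x/2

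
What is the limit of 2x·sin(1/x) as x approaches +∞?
As x → +∞: let u = 1/x → 0⁺; then 2·x·sin(1/x) = 2·1·sin(u)/u → 2·1·1 = 2.
Limit = 2.

Final answer: 2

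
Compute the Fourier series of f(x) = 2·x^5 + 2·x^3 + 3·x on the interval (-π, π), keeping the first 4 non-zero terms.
(-76·π^2 + 4·π^4 + 462)·sin(x) + (-2·π^4 - 15 + 8·π^2)·sin(2·x) + (-44·π^2/27 + 250/81 + 4·π^4/3)·sin(3·x) + (-π^4 - 51/32 + π^2/4)·sin(4·x)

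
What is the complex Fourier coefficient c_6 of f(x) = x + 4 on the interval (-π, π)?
Compute the real Fourier coefficients first: a_6 = 0, b_6 = -1/3.
Then c_6 = (a_6 − i·b_6)/2 = i/6.

Final answer: i/6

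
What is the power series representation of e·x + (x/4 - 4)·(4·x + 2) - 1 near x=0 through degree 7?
x^2 + x·(-31/2 + e) - 9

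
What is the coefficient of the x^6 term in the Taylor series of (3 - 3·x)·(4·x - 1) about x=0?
Expand to order 6: (3 - 3·x)·(4·x - 1) = -12·x^2 + 15·x - 3 + O(x^7).
The coefficient of x^6 is 0.

Final answer: 0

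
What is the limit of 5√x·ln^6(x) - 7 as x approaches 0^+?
The product is a 0·∞ indeterminate form at x → 0⁺.
Rewrite the product as 5·ln^6(x) / x^(-1/2) and apply L'Hôpital, or use the standard hierarchy x^(-1/2) ≫ |ln x|^6 as x → 0⁺.
The indeterminate product → 0, so the limit = -7.

Final answer: -7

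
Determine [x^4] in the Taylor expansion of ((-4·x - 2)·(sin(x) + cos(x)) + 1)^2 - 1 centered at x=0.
Expand to order 4: ((-4·x - 2)·(sin(x) + cos(x)) + 1)^2 - 1 = -121·x^4/6 + 94·x^3/3 + 42·x^2 + 12·x + O(x^5).
The coefficient of x^4 is -121/6.

Final answer: -121/6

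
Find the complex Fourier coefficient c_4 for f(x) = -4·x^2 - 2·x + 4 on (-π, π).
Compute the real Fourier coefficients first: a_4 = -1, b_4 = 1.
Then c_4 = (a_4 − i·b_4)/2 = -1/2 - i/2.

Final answer: -1/2 - i/2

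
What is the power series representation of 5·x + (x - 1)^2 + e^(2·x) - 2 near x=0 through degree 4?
2·x^4/3 + 4·x^3/3 + 3·x^2 + 5·x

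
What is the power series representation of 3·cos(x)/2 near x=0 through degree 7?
-x^6/480 + x^4/16 - 3·x^2/4 + 3/2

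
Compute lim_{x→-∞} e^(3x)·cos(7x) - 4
Evaluate the dominant behaviour as x → -∞; each term tends to a finite value or vanishes.
Limit = -4.

Final answer: -4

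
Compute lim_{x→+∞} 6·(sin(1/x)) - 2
Evaluate the dominant behaviour as x → +∞; each term tends to a finite value or vanishes.
Limit = -2.

Final answer: -2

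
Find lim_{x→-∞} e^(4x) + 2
Evaluate the dominant behaviour as x → -∞; each term tends to a finite value or vanishes.
Limit = 2.

Final answer: 2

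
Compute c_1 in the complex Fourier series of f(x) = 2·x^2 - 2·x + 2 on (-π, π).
Compute the real Fourier coefficients first: a_1 = -8, b_1 = -4.
Then c_1 = (a_1 − i·b_1)/2 = -4 + 2·i.

Final answer: -4 + 2·i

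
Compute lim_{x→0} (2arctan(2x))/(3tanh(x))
Both numerator and denominator → 0 as x → 0; this is a 0/0 indeterminate form.
Expand each to leading order near x = 0: numerator ~ 4·x, denominator ~ 3·x.
The limit of the ratio is 4/3.

Final answer: 4/3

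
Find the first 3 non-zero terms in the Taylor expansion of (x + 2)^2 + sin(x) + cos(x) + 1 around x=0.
x^2/2 + 5·x + 6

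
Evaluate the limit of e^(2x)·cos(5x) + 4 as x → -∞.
Evaluate the dominant behaviour as x → -∞; each term tends to a finite value or vanishes.
Limit = 4.

Final answer: 4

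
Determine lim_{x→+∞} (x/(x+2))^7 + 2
As x → +∞: x/(x+2) = 1/(1 + 2/x) → 1, and the 7th power of a limit-1 base also → 1; with the additive constant, 1 + 2 = 3.
Limit = 3.

Final answer: 3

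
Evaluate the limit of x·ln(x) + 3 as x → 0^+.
The product is a 0·∞ indeterminate form at x → 0⁺.
Rewrite the product as ln(x) / x^(-1) and apply L'Hôpital, or use the standard hierarchy x^(-1) ≫ |ln x| as x → 0⁺.
The indeterminate product → 0, so the limit = 3.

Final answer: 3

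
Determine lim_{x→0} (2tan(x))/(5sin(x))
Both numerator and denominator → 0 as x → 0; this is a 0/0 indeterminate form.
Expand each to leading order near x = 0: numerator ~ 2·x, denominator ~ 5·x.
The limit of the ratio is 2/5.

Final answer: 2/5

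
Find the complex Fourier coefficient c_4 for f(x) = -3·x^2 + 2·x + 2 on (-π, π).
Compute the real Fourier coefficients first: a_4 = -3/4, b_4 = -1.
Then c_4 = (a_4 − i·b_4)/2 = -3/8 + i/2.

Final answer: -3/8 + i/2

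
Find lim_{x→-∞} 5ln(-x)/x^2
This is an ∞/∞ indeterminate form as x → -∞.
Compare growth rates of the dominant terms (exponentials ≫ polynomials ≫ logarithms), or apply L'Hôpital's rule; the quotient → 0.
Limit = 0.

Final answer: 0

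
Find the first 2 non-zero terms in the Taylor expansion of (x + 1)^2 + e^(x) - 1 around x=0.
3·x + 1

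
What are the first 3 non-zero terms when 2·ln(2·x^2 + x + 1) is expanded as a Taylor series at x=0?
-10·x^3/3 + 3·x^2 + 2·x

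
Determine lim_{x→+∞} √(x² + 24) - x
This is an ∞ − ∞ indeterminate form.
Multiply and divide by the conjugate √(x²+24) + x; the x² terms cancel, leaving 24/(√(x²+24)+x) → 0.
Limit = 0.

Final answer: 0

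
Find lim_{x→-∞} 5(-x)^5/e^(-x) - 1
The quotient is an ∞/∞ indeterminate form as x → -∞.
Compare growth rates of the dominant terms (exponentials ≫ polynomials ≫ logarithms), or apply L'Hôpital's rule; the quotient → 0.
Adding the constant: 0 - 1 = -1. Limit = -1.

Final answer: -1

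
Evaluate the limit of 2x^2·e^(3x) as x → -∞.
This is a 0·∞ indeterminate form at x → -∞.
Rewrite the product as 2x^2 / e^(-3x) (an ∞/∞ form) and apply L'Hôpital, or use the standard hierarchy e^(3|x|) ≫ |x^2| as x → -∞.
The indeterminate product → 0, so the limit = 0.

Final answer: 0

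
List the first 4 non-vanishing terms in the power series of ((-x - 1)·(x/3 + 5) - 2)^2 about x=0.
32·x^3/9 + 298·x^2/9 + 224·x/3 + 49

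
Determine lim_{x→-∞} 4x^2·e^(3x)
This is a 0·∞ indeterminate form at x → -∞.
Rewrite the product as 4x^2 / e^(-3x) (an ∞/∞ form) and apply L'Hôpital, or use the standard hierarchy e^(3|x|) ≫ |x^2| as x → -∞.
The indeterminate product → 0, so the limit = 0.

Final answer: 0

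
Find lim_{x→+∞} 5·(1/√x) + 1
Evaluate the dominant behaviour as x → +∞; each term tends to a finite value or vanishes.
Limit = 1.

Final answer: 1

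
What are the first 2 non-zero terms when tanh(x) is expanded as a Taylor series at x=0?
-x^3/3 + x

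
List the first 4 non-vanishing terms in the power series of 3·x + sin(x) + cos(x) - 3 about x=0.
-x^3/6 - x^2/2 + 4·x - 2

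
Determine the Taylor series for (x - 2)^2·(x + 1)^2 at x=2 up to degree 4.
9·(x - 2)^2 + 6·(x - 2)^3 + (x - 2)^4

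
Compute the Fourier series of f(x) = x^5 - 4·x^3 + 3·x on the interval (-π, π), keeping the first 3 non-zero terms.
(-48·π^2 + 2·π^4 + 294)·sin(x) + (-π^4 - 33/2 + 9·π^2)·sin(2·x) + (-112·π^2/27 + 386/81 + 2·π^4/3)·sin(3·x)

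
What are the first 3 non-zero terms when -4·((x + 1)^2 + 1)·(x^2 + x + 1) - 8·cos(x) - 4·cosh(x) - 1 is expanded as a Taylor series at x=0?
-18·x^2 - 16·x - 21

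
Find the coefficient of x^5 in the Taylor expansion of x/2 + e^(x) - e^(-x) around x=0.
Expand to order 5: x/2 + e^(x) - e^(-x) = x^5/60 + x^3/3 + 5·x/2 + O(x^6).
The coefficient of x^5 is 1/60.

Final answer: 1/60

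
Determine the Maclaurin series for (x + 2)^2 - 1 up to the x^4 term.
x^2 + 4·x + 3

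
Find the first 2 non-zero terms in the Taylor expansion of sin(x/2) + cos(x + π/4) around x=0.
x·(1/2 - √(2)/2) + √(2)/2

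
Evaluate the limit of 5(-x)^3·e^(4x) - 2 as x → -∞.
The product is a 0·∞ indeterminate form at x → -∞.
Rewrite the product as 5(-x)^3 / e^(-4x) (an ∞/∞ form) and apply L'Hôpital, or use the standard hierarchy e^(4|x|) ≫ |(-x)^3| as x → -∞.
The indeterminate product → 0, so the limit = -2.

Final answer: -2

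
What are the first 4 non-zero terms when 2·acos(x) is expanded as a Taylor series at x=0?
-3·x^5/20 - x^3/3 - 2·x + π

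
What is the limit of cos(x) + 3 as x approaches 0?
Direct substitution at x = 0 gives 4.

Final answer: 4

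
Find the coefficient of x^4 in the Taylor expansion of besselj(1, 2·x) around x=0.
Expand to order 4: besselj(1, 2·x) = -x^3/2 + x + O(x^5).
The coefficient of x^4 is 0.

Final answer: 0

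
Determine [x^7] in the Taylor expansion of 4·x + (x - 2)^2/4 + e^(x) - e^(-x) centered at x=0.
Expand to order 7: 4·x + (x - 2)^2/4 + e^(x) - e^(-x) = x^7/2520 + x^5/60 + x^3/3 + x^2/4 + 5·x + 1 + O(x^8).
The coefficient of x^7 is 1/2520.

Final answer: 1/2520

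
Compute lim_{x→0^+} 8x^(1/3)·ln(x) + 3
The product is a 0·∞ indeterminate form at x → 0⁺.
Rewrite the product as 8·ln(x) / x^(-1/3) and apply L'Hôpital, or use the standard hierarchy x^(-1/3) ≫ |ln x| as x → 0⁺.
The indeterminate product → 0, so the limit = 3.

Final answer: 3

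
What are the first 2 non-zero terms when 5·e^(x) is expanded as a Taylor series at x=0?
5·x + 5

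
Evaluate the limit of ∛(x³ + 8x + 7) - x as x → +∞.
This is an ∞ − ∞ indeterminate form.
Multiply by (A² + AB + B²)/(A² + AB + B²) where A = ∛(x³+8x + 7), B = x to use A³ − B³ = (A−B)(A²+AB+B²); the x³ terms cancel, leaving (8x + 7)/(A²+AB+B²) with denominator ~ 3x², so the limit is 0.
Limit = 0.

Final answer: 0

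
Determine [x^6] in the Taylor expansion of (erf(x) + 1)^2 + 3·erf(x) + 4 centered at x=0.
Expand to order 6: (erf(x) + 1)^2 + 3·erf(x) + 4 = 56·x^6/(45·π) + x^5/√(π) - 8·x^4/(3·π) - 10·x^3/(3·√(π)) + 4·x^2/π + 10·x/√(π) + 5 + O(x^7).
The coefficient of x^6 is 56/(45·π).

Final answer: 56/(45·π)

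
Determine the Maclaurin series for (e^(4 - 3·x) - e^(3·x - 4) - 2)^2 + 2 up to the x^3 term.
x^3·(-2 - e^(-4) + e^(4))^2·(2·(-9·e^(-4)/(2·(-2 - e^(-4) + e^(4))) + 9·e^(4)/(2·(-2 - e^(-4) + e^(4))))·(-3·e^(4)/(-2 - e^(-4) + e^(4)) - 3·e^(-4)/(-2 - e^(-4) + e^(4))) - 9·e^(4)/(-2 - e^(-4) + e^(4)) - 9·e^(-4)/(-2 - e^(-4) + e^(4))) + x^2·(-2 - e^(-4) + e^(4))^2·(-9·e^(-4)/(-2 - e^(-4) + e^(4)) + 9·e^(4)/(-2 - e^(-4) + e^(4)) + (-3·e^(4)/(-2 - e^(-4) + e^(4)) - 3·e^(-4)/(-2 - e^(-4) + e^(4)))^2) + x·(-6·e^(4)/(-2 - e^(-4) + e^(4)) - 6·e^(-4)/(-2 - e^(-4) + e^(4)))·(-2 - e^(-4) + e^(4))^2 + 2 + (-2 - e^(-4) + e^(4))^2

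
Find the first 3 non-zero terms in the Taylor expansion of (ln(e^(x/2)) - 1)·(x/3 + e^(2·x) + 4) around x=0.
-5·x^2/6 + x/6 - 5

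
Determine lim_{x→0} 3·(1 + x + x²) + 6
Direct substitution at x = 0 gives 9.

Final answer: 9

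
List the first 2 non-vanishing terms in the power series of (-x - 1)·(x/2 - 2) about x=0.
3·x/2 + 2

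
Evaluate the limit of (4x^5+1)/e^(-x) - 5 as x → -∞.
The quotient is an ∞/∞ indeterminate form as x → -∞.
Compare growth rates of the dominant terms (exponentials ≫ polynomials ≫ logarithms), or apply L'Hôpital's rule; the quotient → 0.
Adding the constant: 0 - 5 = -5. Limit = -5.

Final answer: -5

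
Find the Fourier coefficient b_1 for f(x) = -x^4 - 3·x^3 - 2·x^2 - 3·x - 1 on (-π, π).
b_1 = (1/π) ∫_{-π}^{π} f(x)·sin(1x) dx.
Evaluate the integral (use parity and integration by parts as needed): b_1 = 30 - 6·π^2.

Final answer: 30 - 6·π^2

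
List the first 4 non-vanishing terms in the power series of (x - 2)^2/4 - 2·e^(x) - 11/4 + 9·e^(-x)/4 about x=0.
-17·x^3/24 + 3·x^2/8 - 21·x/4 - 3/2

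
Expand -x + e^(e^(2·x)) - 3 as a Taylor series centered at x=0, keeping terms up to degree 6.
812·e·x^6/45 + 208·e·x^5/15 + 10·e·x^4 + 20·e·x^3/3 + 4·e·x^2 + x·(-1 + 2·e) - 3 + e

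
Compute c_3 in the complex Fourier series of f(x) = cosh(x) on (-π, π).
Compute the real Fourier coefficients first: a_3 = -sinh(π)/(5·π), b_3 = 0.
Then c_3 = (a_3 − i·b_3)/2 = -sinh(π)/(10·π).

Final answer: -sinh(π)/(10·π)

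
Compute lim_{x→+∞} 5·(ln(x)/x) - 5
Evaluate the dominant behaviour as x → +∞; each term tends to a finite value or vanishes.
Limit = -5.

Final answer: -5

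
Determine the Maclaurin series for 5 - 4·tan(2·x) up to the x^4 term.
-32·x^3/3 - 8·x + 5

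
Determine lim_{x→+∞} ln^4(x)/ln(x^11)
This is an ∞/∞ indeterminate form as x → +∞.
Write ln(x^11) = 11·ln(x), reducing the quotient to ln^3(x)/11 → ∞.
Limit = ∞.

Final answer: ∞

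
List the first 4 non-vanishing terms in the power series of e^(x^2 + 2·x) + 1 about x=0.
10·x^3/3 + 3·x^2 + 2·x + 2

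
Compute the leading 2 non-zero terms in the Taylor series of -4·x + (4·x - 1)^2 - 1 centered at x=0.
16·x^2 - 12·x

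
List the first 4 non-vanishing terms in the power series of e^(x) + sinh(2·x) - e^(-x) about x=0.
13·x^7/504 + 17·x^5/60 + 5·x^3/3 + 4·x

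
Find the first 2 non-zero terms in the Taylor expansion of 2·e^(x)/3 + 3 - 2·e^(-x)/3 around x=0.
4·x/3 + 3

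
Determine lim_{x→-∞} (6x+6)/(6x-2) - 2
Evaluate the dominant behaviour as x → -∞; each term tends to a finite value or vanishes.
Limit = -1.

Final answer: -1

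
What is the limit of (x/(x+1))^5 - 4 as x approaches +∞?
As x → +∞: x/(x+1) = 1/(1 + 1/x) → 1, and the 5th power of a limit-1 base also → 1; with the additive constant, 1 - 4 = -3.
Limit = -3.

Final answer: -3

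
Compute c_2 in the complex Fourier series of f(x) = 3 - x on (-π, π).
Compute the real Fourier coefficients first: a_2 = 0, b_2 = 1.
Then c_2 = (a_2 − i·b_2)/2 = -i/2.

Final answer: -i/2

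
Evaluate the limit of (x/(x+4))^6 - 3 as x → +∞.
As x → +∞: x/(x+4) = 1/(1 + 4/x) → 1, and the 6th power of a limit-1 base also → 1; with the additive constant, 1 - 3 = -2.
Limit = -2.

Final answer: -2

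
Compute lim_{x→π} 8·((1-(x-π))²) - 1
Direct substitution at x = π gives 7.

Final answer: 7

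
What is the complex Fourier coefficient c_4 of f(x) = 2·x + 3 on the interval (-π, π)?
Compute the real Fourier coefficients first: a_4 = 0, b_4 = -1.
Then c_4 = (a_4 − i·b_4)/2 = i/2.

Final answer: i/2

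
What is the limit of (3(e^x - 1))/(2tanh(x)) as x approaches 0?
Both numerator and denominator → 0 as x → 0; this is a 0/0 indeterminate form.
Expand each to leading order near x = 0: numerator ~ 3·x, denominator ~ 2·x.
The limit of the ratio is 3/2.

Final answer: 3/2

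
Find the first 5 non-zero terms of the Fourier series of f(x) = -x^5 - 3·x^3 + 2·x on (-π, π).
(-200 - 2·π^4 + 34·π^2)·sin(x) + (-2·π^2 + 1 + π^4)·sin(2·x) + (-2·π^4/3 - 14·π^2/27 + 136/81)·sin(3·x) + (-85/64 + 7·π^2/8 + π^4/2)·sin(4·x) + (-2·π^4/5 - 22·π^2/25 + 632/625)·sin(5·x)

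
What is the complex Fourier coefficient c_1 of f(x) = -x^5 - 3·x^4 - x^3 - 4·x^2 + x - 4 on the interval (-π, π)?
Compute the real Fourier coefficients first: a_1 = -128 + 24·π^2, b_1 = -226 - 2·π^4 + 38·π^2.
Then c_1 = (a_1 − i·b_1)/2 = -64 + 12·π^2 - 19·i·π^2 + i·π^4 + 113·i.

Final answer: -64 + 12·π^2 - 19·i·π^2 + i·π^4 + 113·i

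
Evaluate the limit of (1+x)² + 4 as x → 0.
Direct substitution at x = 0 gives 5.

Final answer: 5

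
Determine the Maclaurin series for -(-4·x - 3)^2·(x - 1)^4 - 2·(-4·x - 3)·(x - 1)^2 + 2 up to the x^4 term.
-9·x^4 - 36·x^3 + 16·x^2 + 8·x - 1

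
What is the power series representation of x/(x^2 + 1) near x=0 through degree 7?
-x^7 + x^5 - x^3 + x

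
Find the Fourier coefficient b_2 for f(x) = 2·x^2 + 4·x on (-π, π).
b_2 = (1/π) ∫_{-π}^{π} f(x)·sin(2x) dx.
Evaluate the integral (use parity and integration by parts as needed): b_2 = -4.

Final answer: -4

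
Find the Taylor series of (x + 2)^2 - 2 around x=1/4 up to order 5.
49/16 + 9·(x - 1/4)/2 + (x - 1/4)^2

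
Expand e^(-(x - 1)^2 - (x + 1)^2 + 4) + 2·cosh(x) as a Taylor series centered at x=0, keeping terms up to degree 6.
x^6·(1/360 - 4·e^(2)/3) + x^4·(1/12 + 2·e^(2)) + x^2·(1 - 2·e^(2)) + 2 + e^(2)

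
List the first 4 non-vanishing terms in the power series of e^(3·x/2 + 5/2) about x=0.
9·x^3·e^(5/2)/16 + 9·x^2·e^(5/2)/8 + 3·x·e^(5/2)/2 + e^(5/2)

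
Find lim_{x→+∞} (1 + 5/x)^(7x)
As x → +∞: write (1 + 5/x)^(7x) = ((1 + 5/x)^x)^7 → (e^5)^7 = e^35.
Limit = e^(35).

Final answer: e^(35)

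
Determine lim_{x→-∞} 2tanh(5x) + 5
Evaluate the dominant behaviour as x → -∞; each term tends to a finite value or vanishes.
Limit = 3.

Final answer: 3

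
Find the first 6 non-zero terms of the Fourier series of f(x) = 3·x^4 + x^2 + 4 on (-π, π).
(140 - 24·π^2)·cos(x) + (-8 + 6·π^2)·cos(2·x) + (4/3 - 8·π^2/3)·cos(3·x) + (-5/16 + 3·π^2/2)·cos(4·x) + (44/625 - 24·π^2/25)·cos(5·x) + π^2/3 + 4 + 3·π^4/5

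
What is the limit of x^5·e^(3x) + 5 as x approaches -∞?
The product is a 0·∞ indeterminate form at x → -∞.
Rewrite the product as x^5 / e^(-3x) (an ∞/∞ form) and apply L'Hôpital, or use the standard hierarchy e^(3|x|) ≫ |x^5| as x → -∞.
The indeterminate product → 0, so the limit = 5.

Final answer: 5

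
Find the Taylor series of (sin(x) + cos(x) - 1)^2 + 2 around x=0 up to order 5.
x^5/4 - x^4/12 - x^3 + x^2 + 2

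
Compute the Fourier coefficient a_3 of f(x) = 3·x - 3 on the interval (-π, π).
a_3 = (1/π) ∫_{-π}^{π} f(x)·cos(3x) dx.
Evaluate the integral (use parity and integration by parts as needed): a_3 = 0.

Final answer: 0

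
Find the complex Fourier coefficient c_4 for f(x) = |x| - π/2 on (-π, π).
Compute the real Fourier coefficients first: a_4 = 0, b_4 = 0.
Then c_4 = (a_4 − i·b_4)/2 = 0.

Final answer: 0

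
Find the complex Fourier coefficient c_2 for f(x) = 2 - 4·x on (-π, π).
Compute the real Fourier coefficients first: a_2 = 0, b_2 = 4.
Then c_2 = (a_2 − i·b_2)/2 = -2·i.

Final answer: -2·i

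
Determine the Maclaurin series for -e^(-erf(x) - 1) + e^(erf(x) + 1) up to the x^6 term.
x^6·(-8·e/(9·π^2) - 28·e^(-1)/(45·π) - 4·e^(-1)/(45·π^3) + 4·e/(45·π^3) + 8·e^(-1)/(9·π^2) + 28·e/(45·π)) + x^5·(-4·e/(3·π^(3/2)) - 4·e^(-1)/(3·π^(3/2)) + 4·e^(-1)/(15·π^(5/2)) + 4·e/(15·π^(5/2)) + e^(-1)/(5·√(π)) + e/(5·√(π))) + x^4·(-4·e/(3·π) - 2·e^(-1)/(3·π^2) + 4·e^(-1)/(3·π) + 2·e/(3·π^2)) + x^3·(-2·e/(3·√(π)) - 2·e^(-1)/(3·√(π)) + 4·e^(-1)/(3·π^(3/2)) + 4·e/(3·π^(3/2))) + x^2·(-2·e^(-1)/π + 2·e/π) + x·(2·e^(-1)/√(π) + 2·e/√(π)) - e^(-1) + e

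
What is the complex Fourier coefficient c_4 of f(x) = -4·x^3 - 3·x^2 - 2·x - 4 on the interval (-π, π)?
Compute the real Fourier coefficients first: a_4 = -3/4, b_4 = 1/4 + 2·π^2.
Then c_4 = (a_4 − i·b_4)/2 = -3/8 - i·π^2 - i/8.

Final answer: -3/8 - i·π^2 - i/8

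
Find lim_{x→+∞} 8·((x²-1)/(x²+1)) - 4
Evaluate the dominant behaviour as x → +∞; each term tends to a finite value or vanishes.
Limit = 4.

Final answer: 4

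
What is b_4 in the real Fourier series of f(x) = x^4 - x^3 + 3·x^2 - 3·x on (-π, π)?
b_4 = (1/π) ∫_{-π}^{π} f(x)·sin(4x) dx.
Evaluate the integral (use parity and integration by parts as needed): b_4 = 21/16 + π^2/2.

Final answer: 21/16 + π^2/2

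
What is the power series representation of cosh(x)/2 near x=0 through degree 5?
x^4/48 + x^2/4 + 1/2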